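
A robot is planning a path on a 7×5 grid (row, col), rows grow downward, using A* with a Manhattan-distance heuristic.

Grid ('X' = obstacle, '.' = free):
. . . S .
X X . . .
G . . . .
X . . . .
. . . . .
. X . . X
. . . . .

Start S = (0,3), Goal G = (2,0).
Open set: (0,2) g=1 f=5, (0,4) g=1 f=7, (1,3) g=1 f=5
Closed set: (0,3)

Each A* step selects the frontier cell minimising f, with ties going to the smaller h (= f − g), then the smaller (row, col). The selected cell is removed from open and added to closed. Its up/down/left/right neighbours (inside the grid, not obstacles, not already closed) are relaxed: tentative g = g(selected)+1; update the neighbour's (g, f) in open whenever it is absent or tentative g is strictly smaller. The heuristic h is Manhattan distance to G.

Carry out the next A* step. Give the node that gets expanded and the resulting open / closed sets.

step 1: expand (0,2) (f=5, h=4) → closed; open now [(0,1) g=2 f=5, (0,4) g=1 f=7, (1,2) g=2 f=5, (1,3) g=1 f=5]

expanded=(0,2); open=[(0,1) g=2 f=5, (0,4) g=1 f=7, (1,2) g=2 f=5, (1,3) g=1 f=5]; closed=[(0,2), (0,3)]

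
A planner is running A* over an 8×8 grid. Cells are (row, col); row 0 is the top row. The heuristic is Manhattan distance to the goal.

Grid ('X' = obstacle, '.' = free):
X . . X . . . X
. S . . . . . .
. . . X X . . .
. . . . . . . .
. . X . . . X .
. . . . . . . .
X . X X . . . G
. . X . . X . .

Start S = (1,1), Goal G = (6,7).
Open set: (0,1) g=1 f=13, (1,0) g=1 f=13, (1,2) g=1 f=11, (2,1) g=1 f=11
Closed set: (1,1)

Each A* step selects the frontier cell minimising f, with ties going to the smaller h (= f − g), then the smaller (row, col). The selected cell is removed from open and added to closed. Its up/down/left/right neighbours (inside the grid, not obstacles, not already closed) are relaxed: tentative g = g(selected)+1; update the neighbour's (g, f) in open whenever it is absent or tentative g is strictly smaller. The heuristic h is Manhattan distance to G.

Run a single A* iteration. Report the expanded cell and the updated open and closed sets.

expanded=(1,2); open=[(0,1) g=1 f=13, (0,2) g=2 f=13, (1,0) g=1 f=13, (1,3) g=2 f=11, (2,1) g=1 f=11, (2,2) g=2 f=11]; closed=[(1,1), (1,2)]

step 1: expand (1,2) (f=11, h=10) → closed; open now [(0,1) g=1 f=13, (0,2) g=2 f=13, (1,0) g=1 f=13, (1,3) g=2 f=11, (2,1) g=1 f=11, (2,2) g=2 f=11]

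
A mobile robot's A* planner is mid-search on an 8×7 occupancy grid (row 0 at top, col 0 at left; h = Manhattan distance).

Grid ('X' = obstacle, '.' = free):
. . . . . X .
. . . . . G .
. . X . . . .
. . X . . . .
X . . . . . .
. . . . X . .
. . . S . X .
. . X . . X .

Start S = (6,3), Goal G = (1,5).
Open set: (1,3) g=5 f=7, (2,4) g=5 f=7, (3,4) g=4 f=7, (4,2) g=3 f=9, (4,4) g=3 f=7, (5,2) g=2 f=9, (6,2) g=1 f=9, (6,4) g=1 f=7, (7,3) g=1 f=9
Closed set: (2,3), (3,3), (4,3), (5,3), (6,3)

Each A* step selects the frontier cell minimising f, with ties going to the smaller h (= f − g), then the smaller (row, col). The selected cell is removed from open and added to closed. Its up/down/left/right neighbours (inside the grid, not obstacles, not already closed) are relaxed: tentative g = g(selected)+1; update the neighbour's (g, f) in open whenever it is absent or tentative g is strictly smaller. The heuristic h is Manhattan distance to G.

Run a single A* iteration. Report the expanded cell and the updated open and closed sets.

step 1: expand (1,3) (f=7, h=2) → closed; open now [(0,3) g=6 f=9, (1,2) g=6 f=9, (1,4) g=6 f=7, (2,4) g=5 f=7, (3,4) g=4 f=7, (4,2) g=3 f=9, (4,4) g=3 f=7, (5,2) g=2 f=9, (6,2) g=1 f=9, (6,4) g=1 f=7, (7,3) g=1 f=9]

expanded=(1,3); open=[(0,3) g=6 f=9, (1,2) g=6 f=9, (1,4) g=6 f=7, (2,4) g=5 f=7, (3,4) g=4 f=7, (4,2) g=3 f=9, (4,4) g=3 f=7, (5,2) g=2 f=9, (6,2) g=1 f=9, (6,4) g=1 f=7, (7,3) g=1 f=9]; closed=[(1,3), (2,3), (3,3), (4,3), (5,3), (6,3)]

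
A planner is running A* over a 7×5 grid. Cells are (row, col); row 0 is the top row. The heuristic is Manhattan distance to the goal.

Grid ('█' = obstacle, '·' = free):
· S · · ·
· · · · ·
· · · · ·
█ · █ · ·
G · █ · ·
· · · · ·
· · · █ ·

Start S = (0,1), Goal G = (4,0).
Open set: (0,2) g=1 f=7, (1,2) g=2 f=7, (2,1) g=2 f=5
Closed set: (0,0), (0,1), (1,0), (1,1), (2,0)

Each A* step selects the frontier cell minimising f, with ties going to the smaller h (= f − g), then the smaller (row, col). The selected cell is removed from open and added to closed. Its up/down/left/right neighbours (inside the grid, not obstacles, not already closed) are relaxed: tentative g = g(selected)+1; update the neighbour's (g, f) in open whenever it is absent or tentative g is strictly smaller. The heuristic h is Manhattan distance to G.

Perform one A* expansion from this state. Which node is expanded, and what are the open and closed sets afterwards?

step 1: expand (2,1) (f=5, h=3) → closed; open now [(0,2) g=1 f=7, (1,2) g=2 f=7, (2,2) g=3 f=7, (3,1) g=3 f=5]

expanded=(2,1); open=[(0,2) g=1 f=7, (1,2) g=2 f=7, (2,2) g=3 f=7, (3,1) g=3 f=5]; closed=[(0,0), (0,1), (1,0), (1,1), (2,0), (2,1)]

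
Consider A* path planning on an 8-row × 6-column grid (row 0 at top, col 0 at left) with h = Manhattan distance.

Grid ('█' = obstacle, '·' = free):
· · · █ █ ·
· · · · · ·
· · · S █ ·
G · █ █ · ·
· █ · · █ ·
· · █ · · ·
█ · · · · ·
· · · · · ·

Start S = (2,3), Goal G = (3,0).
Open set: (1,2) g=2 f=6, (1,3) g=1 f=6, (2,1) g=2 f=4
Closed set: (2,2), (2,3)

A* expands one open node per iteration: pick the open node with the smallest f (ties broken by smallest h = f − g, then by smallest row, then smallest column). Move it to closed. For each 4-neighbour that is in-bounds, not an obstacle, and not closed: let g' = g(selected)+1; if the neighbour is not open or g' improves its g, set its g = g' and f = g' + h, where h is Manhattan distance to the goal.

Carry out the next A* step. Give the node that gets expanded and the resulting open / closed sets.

expanded=(2,1); open=[(1,1) g=3 f=6, (1,2) g=2 f=6, (1,3) g=1 f=6, (2,0) g=3 f=4, (3,1) g=3 f=4]; closed=[(2,1), (2,2), (2,3)]

step 1: expand (2,1) (f=4, h=2) → closed; open now [(1,1) g=3 f=6, (1,2) g=2 f=6, (1,3) g=1 f=6, (2,0) g=3 f=4, (3,1) g=3 f=4]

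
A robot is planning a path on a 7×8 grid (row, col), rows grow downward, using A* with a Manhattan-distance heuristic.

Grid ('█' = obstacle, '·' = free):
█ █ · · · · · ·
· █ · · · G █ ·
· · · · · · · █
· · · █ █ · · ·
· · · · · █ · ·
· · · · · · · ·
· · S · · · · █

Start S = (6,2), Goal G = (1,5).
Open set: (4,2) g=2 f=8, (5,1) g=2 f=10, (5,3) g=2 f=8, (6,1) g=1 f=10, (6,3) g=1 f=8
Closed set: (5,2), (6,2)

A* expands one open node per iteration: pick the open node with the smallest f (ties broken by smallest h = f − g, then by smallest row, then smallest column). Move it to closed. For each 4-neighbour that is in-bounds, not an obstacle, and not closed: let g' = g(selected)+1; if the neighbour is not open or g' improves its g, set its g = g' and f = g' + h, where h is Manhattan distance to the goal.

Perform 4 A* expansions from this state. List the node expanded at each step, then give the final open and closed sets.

step 1: expand (4,2) (f=8, h=6) → closed; open now [(3,2) g=3 f=8, (4,1) g=3 f=10, (4,3) g=3 f=8, (5,1) g=2 f=10, (5,3) g=2 f=8, (6,1) g=1 f=10, (6,3) g=1 f=8]
step 2: expand (3,2) (f=8, h=5) → closed; open now [(2,2) g=4 f=8, (3,1) g=4 f=10, (4,1) g=3 f=10, (4,3) g=3 f=8, (5,1) g=2 f=10, (5,3) g=2 f=8, (6,1) g=1 f=10, (6,3) g=1 f=8]
step 3: expand (2,2) (f=8, h=4) → closed; open now [(1,2) g=5 f=8, (2,1) g=5 f=10, (2,3) g=5 f=8, (3,1) g=4 f=10, (4,1) g=3 f=10, (4,3) g=3 f=8, (5,1) g=2 f=10, (5,3) g=2 f=8, (6,1) g=1 f=10, (6,3) g=1 f=8]
step 4: expand (1,2) (f=8, h=3) → closed; open now [(0,2) g=6 f=10, (1,3) g=6 f=8, (2,1) g=5 f=10, (2,3) g=5 f=8, (3,1) g=4 f=10, (4,1) g=3 f=10, (4,3) g=3 f=8, (5,1) g=2 f=10, (5,3) g=2 f=8, (6,1) g=1 f=10, (6,3) g=1 f=8]

order=[(4,2) → (3,2) → (2,2) → (1,2)]; open=[(0,2) g=6 f=10, (1,3) g=6 f=8, (2,1) g=5 f=10, (2,3) g=5 f=8, (3,1) g=4 f=10, (4,1) g=3 f=10, (4,3) g=3 f=8, (5,1) g=2 f=10, (5,3) g=2 f=8, (6,1) g=1 f=10, (6,3) g=1 f=8]; closed=[(1,2), (2,2), (3,2), (4,2), (5,2), (6,2)]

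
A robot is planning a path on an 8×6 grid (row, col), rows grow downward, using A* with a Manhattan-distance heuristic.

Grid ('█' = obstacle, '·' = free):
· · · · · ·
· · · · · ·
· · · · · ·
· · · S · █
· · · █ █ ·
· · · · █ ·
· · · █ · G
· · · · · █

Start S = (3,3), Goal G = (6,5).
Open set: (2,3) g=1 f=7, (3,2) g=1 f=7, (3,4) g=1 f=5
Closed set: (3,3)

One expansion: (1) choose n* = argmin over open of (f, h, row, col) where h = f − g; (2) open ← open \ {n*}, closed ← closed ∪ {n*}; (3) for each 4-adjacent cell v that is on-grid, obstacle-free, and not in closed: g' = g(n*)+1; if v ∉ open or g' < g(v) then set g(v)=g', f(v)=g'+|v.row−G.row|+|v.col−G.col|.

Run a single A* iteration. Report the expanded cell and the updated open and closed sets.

step 1: expand (3,4) (f=5, h=4) → closed; open now [(2,3) g=1 f=7, (2,4) g=2 f=7, (3,2) g=1 f=7]

expanded=(3,4); open=[(2,3) g=1 f=7, (2,4) g=2 f=7, (3,2) g=1 f=7]; closed=[(3,3), (3,4)]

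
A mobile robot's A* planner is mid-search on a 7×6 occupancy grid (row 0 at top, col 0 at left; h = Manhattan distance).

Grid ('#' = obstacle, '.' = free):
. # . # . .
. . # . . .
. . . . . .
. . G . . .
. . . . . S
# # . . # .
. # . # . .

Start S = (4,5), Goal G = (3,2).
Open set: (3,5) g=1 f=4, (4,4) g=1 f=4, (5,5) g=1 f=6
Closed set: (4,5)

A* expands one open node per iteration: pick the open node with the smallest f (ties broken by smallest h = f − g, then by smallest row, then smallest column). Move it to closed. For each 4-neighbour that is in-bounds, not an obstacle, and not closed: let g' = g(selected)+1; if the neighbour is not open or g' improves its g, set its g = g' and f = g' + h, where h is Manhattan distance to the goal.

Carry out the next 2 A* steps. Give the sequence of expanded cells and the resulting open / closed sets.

order=[(3,5) → (3,4)]; open=[(2,4) g=3 f=6, (2,5) g=2 f=6, (3,3) g=3 f=4, (4,4) g=1 f=4, (5,5) g=1 f=6]; closed=[(3,4), (3,5), (4,5)]

step 1: expand (3,5) (f=4, h=3) → closed; open now [(2,5) g=2 f=6, (3,4) g=2 f=4, (4,4) g=1 f=4, (5,5) g=1 f=6]
step 2: expand (3,4) (f=4, h=2) → closed; open now [(2,4) g=3 f=6, (2,5) g=2 f=6, (3,3) g=3 f=4, (4,4) g=1 f=4, (5,5) g=1 f=6]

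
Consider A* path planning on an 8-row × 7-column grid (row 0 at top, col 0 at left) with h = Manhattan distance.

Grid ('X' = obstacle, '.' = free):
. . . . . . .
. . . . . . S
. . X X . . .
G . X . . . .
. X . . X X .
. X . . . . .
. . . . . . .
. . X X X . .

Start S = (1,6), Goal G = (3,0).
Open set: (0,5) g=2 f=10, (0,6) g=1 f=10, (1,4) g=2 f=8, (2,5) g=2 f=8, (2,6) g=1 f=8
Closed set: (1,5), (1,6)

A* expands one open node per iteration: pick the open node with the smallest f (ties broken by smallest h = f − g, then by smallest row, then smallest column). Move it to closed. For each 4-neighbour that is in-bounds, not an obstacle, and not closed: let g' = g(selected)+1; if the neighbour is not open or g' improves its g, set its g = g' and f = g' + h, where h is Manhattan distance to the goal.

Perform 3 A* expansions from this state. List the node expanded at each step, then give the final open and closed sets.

step 1: expand (1,4) (f=8, h=6) → closed; open now [(0,4) g=3 f=10, (0,5) g=2 f=10, (0,6) g=1 f=10, (1,3) g=3 f=8, (2,4) g=3 f=8, (2,5) g=2 f=8, (2,6) g=1 f=8]
step 2: expand (1,3) (f=8, h=5) → closed; open now [(0,3) g=4 f=10, (0,4) g=3 f=10, (0,5) g=2 f=10, (0,6) g=1 f=10, (1,2) g=4 f=8, (2,4) g=3 f=8, (2,5) g=2 f=8, (2,6) g=1 f=8]
step 3: expand (1,2) (f=8, h=4) → closed; open now [(0,2) g=5 f=10, (0,3) g=4 f=10, (0,4) g=3 f=10, (0,5) g=2 f=10, (0,6) g=1 f=10, (1,1) g=5 f=8, (2,4) g=3 f=8, (2,5) g=2 f=8, (2,6) g=1 f=8]

order=[(1,4) → (1,3) → (1,2)]; open=[(0,2) g=5 f=10, (0,3) g=4 f=10, (0,4) g=3 f=10, (0,5) g=2 f=10, (0,6) g=1 f=10, (1,1) g=5 f=8, (2,4) g=3 f=8, (2,5) g=2 f=8, (2,6) g=1 f=8]; closed=[(1,2), (1,3), (1,4), (1,5), (1,6)]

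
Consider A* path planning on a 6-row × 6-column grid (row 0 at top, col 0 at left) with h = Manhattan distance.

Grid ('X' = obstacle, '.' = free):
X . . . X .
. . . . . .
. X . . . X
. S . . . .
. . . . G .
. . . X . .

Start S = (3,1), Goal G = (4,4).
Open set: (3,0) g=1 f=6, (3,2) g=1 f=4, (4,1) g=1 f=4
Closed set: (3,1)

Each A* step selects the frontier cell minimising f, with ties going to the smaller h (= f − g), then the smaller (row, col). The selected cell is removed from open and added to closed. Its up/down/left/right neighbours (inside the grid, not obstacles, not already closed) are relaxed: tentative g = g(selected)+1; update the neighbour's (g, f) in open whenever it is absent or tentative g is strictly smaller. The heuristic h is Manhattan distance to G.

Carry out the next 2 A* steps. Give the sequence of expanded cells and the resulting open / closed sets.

step 1: expand (3,2) (f=4, h=3) → closed; open now [(2,2) g=2 f=6, (3,0) g=1 f=6, (3,3) g=2 f=4, (4,1) g=1 f=4, (4,2) g=2 f=4]
step 2: expand (3,3) (f=4, h=2) → closed; open now [(2,2) g=2 f=6, (2,3) g=3 f=6, (3,0) g=1 f=6, (3,4) g=3 f=4, (4,1) g=1 f=4, (4,2) g=2 f=4, (4,3) g=3 f=4]

order=[(3,2) → (3,3)]; open=[(2,2) g=2 f=6, (2,3) g=3 f=6, (3,0) g=1 f=6, (3,4) g=3 f=4, (4,1) g=1 f=4, (4,2) g=2 f=4, (4,3) g=3 f=4]; closed=[(3,1), (3,2), (3,3)]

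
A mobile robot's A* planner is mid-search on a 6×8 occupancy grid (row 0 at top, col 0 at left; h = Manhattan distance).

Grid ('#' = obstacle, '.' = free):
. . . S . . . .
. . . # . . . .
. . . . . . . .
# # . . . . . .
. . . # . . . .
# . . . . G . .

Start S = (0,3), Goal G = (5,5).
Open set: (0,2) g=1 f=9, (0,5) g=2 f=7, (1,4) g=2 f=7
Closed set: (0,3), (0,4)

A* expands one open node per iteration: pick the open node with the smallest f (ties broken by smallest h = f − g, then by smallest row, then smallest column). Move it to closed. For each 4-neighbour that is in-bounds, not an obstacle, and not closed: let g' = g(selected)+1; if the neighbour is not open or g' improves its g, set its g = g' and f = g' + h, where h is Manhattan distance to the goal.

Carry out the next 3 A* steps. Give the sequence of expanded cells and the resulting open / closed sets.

order=[(0,5) → (1,5) → (2,5)]; open=[(0,2) g=1 f=9, (0,6) g=3 f=9, (1,4) g=2 f=7, (1,6) g=4 f=9, (2,4) g=5 f=9, (2,6) g=5 f=9, (3,5) g=5 f=7]; closed=[(0,3), (0,4), (0,5), (1,5), (2,5)]

step 1: expand (0,5) (f=7, h=5) → closed; open now [(0,2) g=1 f=9, (0,6) g=3 f=9, (1,4) g=2 f=7, (1,5) g=3 f=7]
step 2: expand (1,5) (f=7, h=4) → closed; open now [(0,2) g=1 f=9, (0,6) g=3 f=9, (1,4) g=2 f=7, (1,6) g=4 f=9, (2,5) g=4 f=7]
step 3: expand (2,5) (f=7, h=3) → closed; open now [(0,2) g=1 f=9, (0,6) g=3 f=9, (1,4) g=2 f=7, (1,6) g=4 f=9, (2,4) g=5 f=9, (2,6) g=5 f=9, (3,5) g=5 f=7]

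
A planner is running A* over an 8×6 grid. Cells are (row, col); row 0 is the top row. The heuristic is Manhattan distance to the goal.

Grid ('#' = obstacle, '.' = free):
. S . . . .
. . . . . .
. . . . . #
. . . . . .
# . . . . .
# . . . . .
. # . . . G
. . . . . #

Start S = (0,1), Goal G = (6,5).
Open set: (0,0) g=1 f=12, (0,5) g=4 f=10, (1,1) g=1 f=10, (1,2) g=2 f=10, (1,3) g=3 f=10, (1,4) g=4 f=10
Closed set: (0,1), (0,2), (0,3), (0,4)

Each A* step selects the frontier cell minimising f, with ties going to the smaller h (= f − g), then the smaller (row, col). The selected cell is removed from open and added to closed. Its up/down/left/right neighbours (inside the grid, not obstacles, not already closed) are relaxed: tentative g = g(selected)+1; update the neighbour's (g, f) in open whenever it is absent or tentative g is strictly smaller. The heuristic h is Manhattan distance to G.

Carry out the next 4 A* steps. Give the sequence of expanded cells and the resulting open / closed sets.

step 1: expand (0,5) (f=10, h=6) → closed; open now [(0,0) g=1 f=12, (1,1) g=1 f=10, (1,2) g=2 f=10, (1,3) g=3 f=10, (1,4) g=4 f=10, (1,5) g=5 f=10]
step 2: expand (1,5) (f=10, h=5) → closed; open now [(0,0) g=1 f=12, (1,1) g=1 f=10, (1,2) g=2 f=10, (1,3) g=3 f=10, (1,4) g=4 f=10]
step 3: expand (1,4) (f=10, h=6) → closed; open now [(0,0) g=1 f=12, (1,1) g=1 f=10, (1,2) g=2 f=10, (1,3) g=3 f=10, (2,4) g=5 f=10]
step 4: expand (2,4) (f=10, h=5) → closed; open now [(0,0) g=1 f=12, (1,1) g=1 f=10, (1,2) g=2 f=10, (1,3) g=3 f=10, (2,3) g=6 f=12, (3,4) g=6 f=10]

order=[(0,5) → (1,5) → (1,4) → (2,4)]; open=[(0,0) g=1 f=12, (1,1) g=1 f=10, (1,2) g=2 f=10, (1,3) g=3 f=10, (2,3) g=6 f=12, (3,4) g=6 f=10]; closed=[(0,1), (0,2), (0,3), (0,4), (0,5), (1,4), (1,5), (2,4)]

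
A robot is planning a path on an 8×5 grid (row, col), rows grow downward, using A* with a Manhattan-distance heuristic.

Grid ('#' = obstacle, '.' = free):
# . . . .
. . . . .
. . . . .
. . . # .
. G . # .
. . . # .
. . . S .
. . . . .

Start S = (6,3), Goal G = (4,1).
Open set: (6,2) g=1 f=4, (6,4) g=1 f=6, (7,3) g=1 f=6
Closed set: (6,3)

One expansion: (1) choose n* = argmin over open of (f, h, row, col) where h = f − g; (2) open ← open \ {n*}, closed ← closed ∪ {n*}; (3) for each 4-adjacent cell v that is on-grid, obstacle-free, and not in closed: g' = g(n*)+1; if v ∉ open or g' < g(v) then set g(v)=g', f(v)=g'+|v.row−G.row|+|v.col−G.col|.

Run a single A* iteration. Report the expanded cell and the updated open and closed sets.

expanded=(6,2); open=[(5,2) g=2 f=4, (6,1) g=2 f=4, (6,4) g=1 f=6, (7,2) g=2 f=6, (7,3) g=1 f=6]; closed=[(6,2), (6,3)]

step 1: expand (6,2) (f=4, h=3) → closed; open now [(5,2) g=2 f=4, (6,1) g=2 f=4, (6,4) g=1 f=6, (7,2) g=2 f=6, (7,3) g=1 f=6]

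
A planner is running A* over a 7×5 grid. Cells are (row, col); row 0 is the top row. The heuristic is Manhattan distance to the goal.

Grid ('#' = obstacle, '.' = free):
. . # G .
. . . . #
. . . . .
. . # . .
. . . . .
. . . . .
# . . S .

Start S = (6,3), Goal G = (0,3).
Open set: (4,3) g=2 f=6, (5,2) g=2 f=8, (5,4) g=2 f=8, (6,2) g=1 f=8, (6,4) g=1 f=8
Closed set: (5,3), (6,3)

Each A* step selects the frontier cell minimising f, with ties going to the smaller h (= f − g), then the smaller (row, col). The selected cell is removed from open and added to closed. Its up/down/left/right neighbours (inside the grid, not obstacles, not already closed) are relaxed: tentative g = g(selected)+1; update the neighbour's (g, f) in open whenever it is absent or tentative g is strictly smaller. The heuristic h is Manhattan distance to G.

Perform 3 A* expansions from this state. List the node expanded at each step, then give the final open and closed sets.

step 1: expand (4,3) (f=6, h=4) → closed; open now [(3,3) g=3 f=6, (4,2) g=3 f=8, (4,4) g=3 f=8, (5,2) g=2 f=8, (5,4) g=2 f=8, (6,2) g=1 f=8, (6,4) g=1 f=8]
step 2: expand (3,3) (f=6, h=3) → closed; open now [(2,3) g=4 f=6, (3,4) g=4 f=8, (4,2) g=3 f=8, (4,4) g=3 f=8, (5,2) g=2 f=8, (5,4) g=2 f=8, (6,2) g=1 f=8, (6,4) g=1 f=8]
step 3: expand (2,3) (f=6, h=2) → closed; open now [(1,3) g=5 f=6, (2,2) g=5 f=8, (2,4) g=5 f=8, (3,4) g=4 f=8, (4,2) g=3 f=8, (4,4) g=3 f=8, (5,2) g=2 f=8, (5,4) g=2 f=8, (6,2) g=1 f=8, (6,4) g=1 f=8]

order=[(4,3) → (3,3) → (2,3)]; open=[(1,3) g=5 f=6, (2,2) g=5 f=8, (2,4) g=5 f=8, (3,4) g=4 f=8, (4,2) g=3 f=8, (4,4) g=3 f=8, (5,2) g=2 f=8, (5,4) g=2 f=8, (6,2) g=1 f=8, (6,4) g=1 f=8]; closed=[(2,3), (3,3), (4,3), (5,3), (6,3)]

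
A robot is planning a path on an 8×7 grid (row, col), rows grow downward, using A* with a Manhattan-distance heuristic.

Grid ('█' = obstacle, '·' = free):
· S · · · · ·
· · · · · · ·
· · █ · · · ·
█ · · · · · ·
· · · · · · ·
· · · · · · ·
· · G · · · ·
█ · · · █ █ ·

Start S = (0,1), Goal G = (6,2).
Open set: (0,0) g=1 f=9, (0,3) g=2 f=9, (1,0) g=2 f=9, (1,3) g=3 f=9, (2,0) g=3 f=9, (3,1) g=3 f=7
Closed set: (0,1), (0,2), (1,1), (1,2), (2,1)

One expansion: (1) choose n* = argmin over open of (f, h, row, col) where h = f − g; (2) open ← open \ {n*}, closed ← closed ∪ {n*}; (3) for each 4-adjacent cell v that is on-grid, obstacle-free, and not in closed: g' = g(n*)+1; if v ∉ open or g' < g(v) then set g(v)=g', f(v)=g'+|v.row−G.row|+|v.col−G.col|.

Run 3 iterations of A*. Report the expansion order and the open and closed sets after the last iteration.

order=[(3,1) → (3,2) → (4,2)]; open=[(0,0) g=1 f=9, (0,3) g=2 f=9, (1,0) g=2 f=9, (1,3) g=3 f=9, (2,0) g=3 f=9, (3,3) g=5 f=9, (4,1) g=4 f=7, (4,3) g=6 f=9, (5,2) g=6 f=7]; closed=[(0,1), (0,2), (1,1), (1,2), (2,1), (3,1), (3,2), (4,2)]

step 1: expand (3,1) (f=7, h=4) → closed; open now [(0,0) g=1 f=9, (0,3) g=2 f=9, (1,0) g=2 f=9, (1,3) g=3 f=9, (2,0) g=3 f=9, (3,2) g=4 f=7, (4,1) g=4 f=7]
step 2: expand (3,2) (f=7, h=3) → closed; open now [(0,0) g=1 f=9, (0,3) g=2 f=9, (1,0) g=2 f=9, (1,3) g=3 f=9, (2,0) g=3 f=9, (3,3) g=5 f=9, (4,1) g=4 f=7, (4,2) g=5 f=7]
step 3: expand (4,2) (f=7, h=2) → closed; open now [(0,0) g=1 f=9, (0,3) g=2 f=9, (1,0) g=2 f=9, (1,3) g=3 f=9, (2,0) g=3 f=9, (3,3) g=5 f=9, (4,1) g=4 f=7, (4,3) g=6 f=9, (5,2) g=6 f=7]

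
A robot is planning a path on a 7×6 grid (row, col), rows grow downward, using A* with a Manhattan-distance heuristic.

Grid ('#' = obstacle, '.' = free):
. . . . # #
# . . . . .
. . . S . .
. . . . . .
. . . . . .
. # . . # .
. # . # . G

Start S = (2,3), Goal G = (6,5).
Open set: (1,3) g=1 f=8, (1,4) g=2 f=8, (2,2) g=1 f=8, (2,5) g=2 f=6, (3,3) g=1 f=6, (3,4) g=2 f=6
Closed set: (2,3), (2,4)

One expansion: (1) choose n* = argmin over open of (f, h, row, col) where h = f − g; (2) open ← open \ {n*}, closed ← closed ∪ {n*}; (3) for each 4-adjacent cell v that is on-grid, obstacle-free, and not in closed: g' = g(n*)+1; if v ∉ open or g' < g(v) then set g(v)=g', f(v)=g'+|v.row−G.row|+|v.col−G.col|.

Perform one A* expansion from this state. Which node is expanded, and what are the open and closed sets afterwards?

step 1: expand (2,5) (f=6, h=4) → closed; open now [(1,3) g=1 f=8, (1,4) g=2 f=8, (1,5) g=3 f=8, (2,2) g=1 f=8, (3,3) g=1 f=6, (3,4) g=2 f=6, (3,5) g=3 f=6]

expanded=(2,5); open=[(1,3) g=1 f=8, (1,4) g=2 f=8, (1,5) g=3 f=8, (2,2) g=1 f=8, (3,3) g=1 f=6, (3,4) g=2 f=6, (3,5) g=3 f=6]; closed=[(2,3), (2,4), (2,5)]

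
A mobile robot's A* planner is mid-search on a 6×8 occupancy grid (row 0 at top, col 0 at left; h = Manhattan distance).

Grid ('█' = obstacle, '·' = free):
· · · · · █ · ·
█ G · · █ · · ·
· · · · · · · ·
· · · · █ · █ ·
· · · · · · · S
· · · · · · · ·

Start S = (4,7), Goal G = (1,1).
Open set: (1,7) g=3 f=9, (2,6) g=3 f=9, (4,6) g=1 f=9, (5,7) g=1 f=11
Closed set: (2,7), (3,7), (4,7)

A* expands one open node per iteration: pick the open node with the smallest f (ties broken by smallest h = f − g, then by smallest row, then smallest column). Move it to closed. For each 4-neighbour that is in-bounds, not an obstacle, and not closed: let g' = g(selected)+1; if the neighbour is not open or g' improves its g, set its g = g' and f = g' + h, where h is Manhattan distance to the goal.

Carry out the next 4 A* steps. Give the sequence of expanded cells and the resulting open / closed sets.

order=[(1,7) → (1,6) → (1,5) → (2,6)]; open=[(0,6) g=5 f=11, (0,7) g=4 f=11, (2,5) g=4 f=9, (4,6) g=1 f=9, (5,7) g=1 f=11]; closed=[(1,5), (1,6), (1,7), (2,6), (2,7), (3,7), (4,7)]

step 1: expand (1,7) (f=9, h=6) → closed; open now [(0,7) g=4 f=11, (1,6) g=4 f=9, (2,6) g=3 f=9, (4,6) g=1 f=9, (5,7) g=1 f=11]
step 2: expand (1,6) (f=9, h=5) → closed; open now [(0,6) g=5 f=11, (0,7) g=4 f=11, (1,5) g=5 f=9, (2,6) g=3 f=9, (4,6) g=1 f=9, (5,7) g=1 f=11]
step 3: expand (1,5) (f=9, h=4) → closed; open now [(0,6) g=5 f=11, (0,7) g=4 f=11, (2,5) g=6 f=11, (2,6) g=3 f=9, (4,6) g=1 f=9, (5,7) g=1 f=11]
step 4: expand (2,6) (f=9, h=6) → closed; open now [(0,6) g=5 f=11, (0,7) g=4 f=11, (2,5) g=4 f=9, (4,6) g=1 f=9, (5,7) g=1 f=11]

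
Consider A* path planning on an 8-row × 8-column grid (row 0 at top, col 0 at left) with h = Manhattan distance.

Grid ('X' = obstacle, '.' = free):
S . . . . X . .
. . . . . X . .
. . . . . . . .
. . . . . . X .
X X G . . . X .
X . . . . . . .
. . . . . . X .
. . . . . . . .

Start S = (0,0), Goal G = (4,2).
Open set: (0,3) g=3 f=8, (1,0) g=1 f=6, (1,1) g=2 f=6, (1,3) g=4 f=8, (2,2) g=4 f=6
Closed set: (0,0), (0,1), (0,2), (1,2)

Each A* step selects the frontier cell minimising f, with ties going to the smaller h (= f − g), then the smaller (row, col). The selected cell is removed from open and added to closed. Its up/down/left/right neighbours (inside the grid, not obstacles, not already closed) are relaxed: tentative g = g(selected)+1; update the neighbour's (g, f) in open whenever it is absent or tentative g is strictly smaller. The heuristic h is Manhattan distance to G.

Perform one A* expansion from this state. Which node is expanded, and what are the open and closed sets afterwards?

step 1: expand (2,2) (f=6, h=2) → closed; open now [(0,3) g=3 f=8, (1,0) g=1 f=6, (1,1) g=2 f=6, (1,3) g=4 f=8, (2,1) g=5 f=8, (2,3) g=5 f=8, (3,2) g=5 f=6]

expanded=(2,2); open=[(0,3) g=3 f=8, (1,0) g=1 f=6, (1,1) g=2 f=6, (1,3) g=4 f=8, (2,1) g=5 f=8, (2,3) g=5 f=8, (3,2) g=5 f=6]; closed=[(0,0), (0,1), (0,2), (1,2), (2,2)]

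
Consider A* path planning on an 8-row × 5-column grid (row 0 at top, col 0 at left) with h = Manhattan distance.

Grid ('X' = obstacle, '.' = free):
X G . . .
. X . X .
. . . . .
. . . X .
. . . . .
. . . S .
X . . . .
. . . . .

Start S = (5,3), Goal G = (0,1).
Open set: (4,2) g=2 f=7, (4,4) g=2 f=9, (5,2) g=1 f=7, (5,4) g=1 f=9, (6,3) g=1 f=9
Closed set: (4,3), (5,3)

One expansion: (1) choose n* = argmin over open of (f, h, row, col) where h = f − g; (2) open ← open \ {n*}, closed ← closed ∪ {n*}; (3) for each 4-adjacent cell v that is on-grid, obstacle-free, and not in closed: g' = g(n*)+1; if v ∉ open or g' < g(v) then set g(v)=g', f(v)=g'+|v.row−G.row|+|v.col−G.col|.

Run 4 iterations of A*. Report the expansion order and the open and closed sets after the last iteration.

step 1: expand (4,2) (f=7, h=5) → closed; open now [(3,2) g=3 f=7, (4,1) g=3 f=7, (4,4) g=2 f=9, (5,2) g=1 f=7, (5,4) g=1 f=9, (6,3) g=1 f=9]
step 2: expand (3,2) (f=7, h=4) → closed; open now [(2,2) g=4 f=7, (3,1) g=4 f=7, (4,1) g=3 f=7, (4,4) g=2 f=9, (5,2) g=1 f=7, (5,4) g=1 f=9, (6,3) g=1 f=9]
step 3: expand (2,2) (f=7, h=3) → closed; open now [(1,2) g=5 f=7, (2,1) g=5 f=7, (2,3) g=5 f=9, (3,1) g=4 f=7, (4,1) g=3 f=7, (4,4) g=2 f=9, (5,2) g=1 f=7, (5,4) g=1 f=9, (6,3) g=1 f=9]
step 4: expand (1,2) (f=7, h=2) → closed; open now [(0,2) g=6 f=7, (2,1) g=5 f=7, (2,3) g=5 f=9, (3,1) g=4 f=7, (4,1) g=3 f=7, (4,4) g=2 f=9, (5,2) g=1 f=7, (5,4) g=1 f=9, (6,3) g=1 f=9]

order=[(4,2) → (3,2) → (2,2) → (1,2)]; open=[(0,2) g=6 f=7, (2,1) g=5 f=7, (2,3) g=5 f=9, (3,1) g=4 f=7, (4,1) g=3 f=7, (4,4) g=2 f=9, (5,2) g=1 f=7, (5,4) g=1 f=9, (6,3) g=1 f=9]; closed=[(1,2), (2,2), (3,2), (4,2), (4,3), (5,3)]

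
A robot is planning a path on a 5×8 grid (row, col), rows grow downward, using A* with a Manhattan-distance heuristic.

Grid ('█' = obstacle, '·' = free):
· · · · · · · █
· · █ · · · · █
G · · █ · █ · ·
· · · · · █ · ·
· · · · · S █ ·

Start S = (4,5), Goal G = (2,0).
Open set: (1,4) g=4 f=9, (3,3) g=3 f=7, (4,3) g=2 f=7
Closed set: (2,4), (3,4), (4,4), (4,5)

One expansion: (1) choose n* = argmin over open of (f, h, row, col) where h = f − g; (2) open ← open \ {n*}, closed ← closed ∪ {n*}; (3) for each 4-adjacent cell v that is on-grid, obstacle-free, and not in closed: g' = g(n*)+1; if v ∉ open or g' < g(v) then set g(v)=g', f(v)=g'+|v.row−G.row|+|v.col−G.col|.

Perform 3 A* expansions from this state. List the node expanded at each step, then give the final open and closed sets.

order=[(3,3) → (3,2) → (2,2)]; open=[(1,4) g=4 f=9, (2,1) g=6 f=7, (3,1) g=5 f=7, (4,2) g=5 f=9, (4,3) g=2 f=7]; closed=[(2,2), (2,4), (3,2), (3,3), (3,4), (4,4), (4,5)]

step 1: expand (3,3) (f=7, h=4) → closed; open now [(1,4) g=4 f=9, (3,2) g=4 f=7, (4,3) g=2 f=7]
step 2: expand (3,2) (f=7, h=3) → closed; open now [(1,4) g=4 f=9, (2,2) g=5 f=7, (3,1) g=5 f=7, (4,2) g=5 f=9, (4,3) g=2 f=7]
step 3: expand (2,2) (f=7, h=2) → closed; open now [(1,4) g=4 f=9, (2,1) g=6 f=7, (3,1) g=5 f=7, (4,2) g=5 f=9, (4,3) g=2 f=7]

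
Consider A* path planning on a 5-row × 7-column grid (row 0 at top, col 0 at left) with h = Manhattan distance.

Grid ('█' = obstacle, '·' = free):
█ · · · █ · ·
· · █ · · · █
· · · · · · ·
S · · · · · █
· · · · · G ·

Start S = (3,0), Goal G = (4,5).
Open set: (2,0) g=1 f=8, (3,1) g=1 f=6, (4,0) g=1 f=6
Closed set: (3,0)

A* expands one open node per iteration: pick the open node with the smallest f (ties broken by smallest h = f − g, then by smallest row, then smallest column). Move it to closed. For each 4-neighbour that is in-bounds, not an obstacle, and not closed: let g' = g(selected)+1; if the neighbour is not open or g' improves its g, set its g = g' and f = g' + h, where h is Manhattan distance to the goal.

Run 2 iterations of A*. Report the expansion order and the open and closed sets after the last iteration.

order=[(3,1) → (3,2)]; open=[(2,0) g=1 f=8, (2,1) g=2 f=8, (2,2) g=3 f=8, (3,3) g=3 f=6, (4,0) g=1 f=6, (4,1) g=2 f=6, (4,2) g=3 f=6]; closed=[(3,0), (3,1), (3,2)]

step 1: expand (3,1) (f=6, h=5) → closed; open now [(2,0) g=1 f=8, (2,1) g=2 f=8, (3,2) g=2 f=6, (4,0) g=1 f=6, (4,1) g=2 f=6]
step 2: expand (3,2) (f=6, h=4) → closed; open now [(2,0) g=1 f=8, (2,1) g=2 f=8, (2,2) g=3 f=8, (3,3) g=3 f=6, (4,0) g=1 f=6, (4,1) g=2 f=6, (4,2) g=3 f=6]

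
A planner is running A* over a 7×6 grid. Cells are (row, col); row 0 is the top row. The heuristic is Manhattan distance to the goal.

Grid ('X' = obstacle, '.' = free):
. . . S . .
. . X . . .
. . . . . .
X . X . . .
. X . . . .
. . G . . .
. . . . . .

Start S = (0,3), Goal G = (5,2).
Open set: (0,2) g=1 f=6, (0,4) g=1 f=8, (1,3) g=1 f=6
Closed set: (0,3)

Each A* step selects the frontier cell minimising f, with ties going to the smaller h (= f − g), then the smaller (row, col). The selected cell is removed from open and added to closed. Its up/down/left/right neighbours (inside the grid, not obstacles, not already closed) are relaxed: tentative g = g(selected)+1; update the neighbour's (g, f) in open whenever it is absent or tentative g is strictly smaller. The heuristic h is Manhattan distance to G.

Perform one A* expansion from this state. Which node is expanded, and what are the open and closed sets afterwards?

step 1: expand (0,2) (f=6, h=5) → closed; open now [(0,1) g=2 f=8, (0,4) g=1 f=8, (1,3) g=1 f=6]

expanded=(0,2); open=[(0,1) g=2 f=8, (0,4) g=1 f=8, (1,3) g=1 f=6]; closed=[(0,2), (0,3)]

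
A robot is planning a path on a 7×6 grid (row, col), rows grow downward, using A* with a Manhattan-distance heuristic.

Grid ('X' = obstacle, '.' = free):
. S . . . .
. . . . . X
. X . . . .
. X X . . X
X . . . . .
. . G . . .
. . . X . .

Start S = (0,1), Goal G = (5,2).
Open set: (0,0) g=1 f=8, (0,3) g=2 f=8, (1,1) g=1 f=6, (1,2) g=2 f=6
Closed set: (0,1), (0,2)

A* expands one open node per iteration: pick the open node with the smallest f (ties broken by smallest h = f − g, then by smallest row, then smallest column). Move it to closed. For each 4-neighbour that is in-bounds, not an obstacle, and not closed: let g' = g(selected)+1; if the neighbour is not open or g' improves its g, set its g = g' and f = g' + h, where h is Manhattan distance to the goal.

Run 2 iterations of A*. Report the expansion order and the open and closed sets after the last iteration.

step 1: expand (1,2) (f=6, h=4) → closed; open now [(0,0) g=1 f=8, (0,3) g=2 f=8, (1,1) g=1 f=6, (1,3) g=3 f=8, (2,2) g=3 f=6]
step 2: expand (2,2) (f=6, h=3) → closed; open now [(0,0) g=1 f=8, (0,3) g=2 f=8, (1,1) g=1 f=6, (1,3) g=3 f=8, (2,3) g=4 f=8]

order=[(1,2) → (2,2)]; open=[(0,0) g=1 f=8, (0,3) g=2 f=8, (1,1) g=1 f=6, (1,3) g=3 f=8, (2,3) g=4 f=8]; closed=[(0,1), (0,2), (1,2), (2,2)]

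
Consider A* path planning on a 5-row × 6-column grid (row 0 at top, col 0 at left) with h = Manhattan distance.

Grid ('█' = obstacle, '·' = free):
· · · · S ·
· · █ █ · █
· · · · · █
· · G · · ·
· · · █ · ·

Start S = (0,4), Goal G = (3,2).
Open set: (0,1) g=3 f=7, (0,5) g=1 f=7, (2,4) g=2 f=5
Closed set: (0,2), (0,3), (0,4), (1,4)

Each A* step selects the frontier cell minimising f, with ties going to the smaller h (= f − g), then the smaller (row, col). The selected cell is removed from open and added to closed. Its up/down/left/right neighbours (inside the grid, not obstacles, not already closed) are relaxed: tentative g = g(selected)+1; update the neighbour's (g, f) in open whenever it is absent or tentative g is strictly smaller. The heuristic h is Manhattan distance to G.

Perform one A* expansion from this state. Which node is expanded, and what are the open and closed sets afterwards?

step 1: expand (2,4) (f=5, h=3) → closed; open now [(0,1) g=3 f=7, (0,5) g=1 f=7, (2,3) g=3 f=5, (3,4) g=3 f=5]

expanded=(2,4); open=[(0,1) g=3 f=7, (0,5) g=1 f=7, (2,3) g=3 f=5, (3,4) g=3 f=5]; closed=[(0,2), (0,3), (0,4), (1,4), (2,4)]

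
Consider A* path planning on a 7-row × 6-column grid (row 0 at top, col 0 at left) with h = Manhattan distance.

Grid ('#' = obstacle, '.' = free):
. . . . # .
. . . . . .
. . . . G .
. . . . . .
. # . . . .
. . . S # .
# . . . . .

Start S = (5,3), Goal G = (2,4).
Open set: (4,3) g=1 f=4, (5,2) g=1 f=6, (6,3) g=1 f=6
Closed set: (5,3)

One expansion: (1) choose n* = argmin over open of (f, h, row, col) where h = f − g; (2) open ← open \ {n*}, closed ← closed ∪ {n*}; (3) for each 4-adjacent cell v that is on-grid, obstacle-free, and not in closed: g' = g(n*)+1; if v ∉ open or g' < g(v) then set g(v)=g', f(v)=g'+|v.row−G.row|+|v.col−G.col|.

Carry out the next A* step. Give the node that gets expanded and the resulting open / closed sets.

step 1: expand (4,3) (f=4, h=3) → closed; open now [(3,3) g=2 f=4, (4,2) g=2 f=6, (4,4) g=2 f=4, (5,2) g=1 f=6, (6,3) g=1 f=6]

expanded=(4,3); open=[(3,3) g=2 f=4, (4,2) g=2 f=6, (4,4) g=2 f=4, (5,2) g=1 f=6, (6,3) g=1 f=6]; closed=[(4,3), (5,3)]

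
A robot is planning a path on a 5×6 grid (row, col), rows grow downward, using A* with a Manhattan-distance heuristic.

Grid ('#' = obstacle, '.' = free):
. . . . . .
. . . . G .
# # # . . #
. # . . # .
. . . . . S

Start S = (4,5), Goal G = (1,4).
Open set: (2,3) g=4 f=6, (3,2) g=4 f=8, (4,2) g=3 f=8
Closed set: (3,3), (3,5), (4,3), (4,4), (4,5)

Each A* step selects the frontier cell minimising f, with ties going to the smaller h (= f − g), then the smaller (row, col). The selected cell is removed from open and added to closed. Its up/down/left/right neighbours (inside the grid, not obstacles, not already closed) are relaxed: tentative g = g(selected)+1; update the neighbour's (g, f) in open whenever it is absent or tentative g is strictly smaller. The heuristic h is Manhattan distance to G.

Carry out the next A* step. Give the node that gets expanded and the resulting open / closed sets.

step 1: expand (2,3) (f=6, h=2) → closed; open now [(1,3) g=5 f=6, (2,4) g=5 f=6, (3,2) g=4 f=8, (4,2) g=3 f=8]

expanded=(2,3); open=[(1,3) g=5 f=6, (2,4) g=5 f=6, (3,2) g=4 f=8, (4,2) g=3 f=8]; closed=[(2,3), (3,3), (3,5), (4,3), (4,4), (4,5)]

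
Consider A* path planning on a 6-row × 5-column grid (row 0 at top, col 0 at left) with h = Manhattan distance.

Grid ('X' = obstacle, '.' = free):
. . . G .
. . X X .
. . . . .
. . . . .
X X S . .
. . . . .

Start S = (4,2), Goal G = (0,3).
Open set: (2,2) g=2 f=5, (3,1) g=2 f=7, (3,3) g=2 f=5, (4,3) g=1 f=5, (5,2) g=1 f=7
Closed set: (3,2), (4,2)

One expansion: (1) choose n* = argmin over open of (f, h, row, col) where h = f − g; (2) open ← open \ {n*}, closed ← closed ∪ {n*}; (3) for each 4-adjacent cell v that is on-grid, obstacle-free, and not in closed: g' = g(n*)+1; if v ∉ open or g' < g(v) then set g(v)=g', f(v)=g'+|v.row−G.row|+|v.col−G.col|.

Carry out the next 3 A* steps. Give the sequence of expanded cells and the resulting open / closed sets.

step 1: expand (2,2) (f=5, h=3) → closed; open now [(2,1) g=3 f=7, (2,3) g=3 f=5, (3,1) g=2 f=7, (3,3) g=2 f=5, (4,3) g=1 f=5, (5,2) g=1 f=7]
step 2: expand (2,3) (f=5, h=2) → closed; open now [(2,1) g=3 f=7, (2,4) g=4 f=7, (3,1) g=2 f=7, (3,3) g=2 f=5, (4,3) g=1 f=5, (5,2) g=1 f=7]
step 3: expand (3,3) (f=5, h=3) → closed; open now [(2,1) g=3 f=7, (2,4) g=4 f=7, (3,1) g=2 f=7, (3,4) g=3 f=7, (4,3) g=1 f=5, (5,2) g=1 f=7]

order=[(2,2) → (2,3) → (3,3)]; open=[(2,1) g=3 f=7, (2,4) g=4 f=7, (3,1) g=2 f=7, (3,4) g=3 f=7, (4,3) g=1 f=5, (5,2) g=1 f=7]; closed=[(2,2), (2,3), (3,2), (3,3), (4,2)]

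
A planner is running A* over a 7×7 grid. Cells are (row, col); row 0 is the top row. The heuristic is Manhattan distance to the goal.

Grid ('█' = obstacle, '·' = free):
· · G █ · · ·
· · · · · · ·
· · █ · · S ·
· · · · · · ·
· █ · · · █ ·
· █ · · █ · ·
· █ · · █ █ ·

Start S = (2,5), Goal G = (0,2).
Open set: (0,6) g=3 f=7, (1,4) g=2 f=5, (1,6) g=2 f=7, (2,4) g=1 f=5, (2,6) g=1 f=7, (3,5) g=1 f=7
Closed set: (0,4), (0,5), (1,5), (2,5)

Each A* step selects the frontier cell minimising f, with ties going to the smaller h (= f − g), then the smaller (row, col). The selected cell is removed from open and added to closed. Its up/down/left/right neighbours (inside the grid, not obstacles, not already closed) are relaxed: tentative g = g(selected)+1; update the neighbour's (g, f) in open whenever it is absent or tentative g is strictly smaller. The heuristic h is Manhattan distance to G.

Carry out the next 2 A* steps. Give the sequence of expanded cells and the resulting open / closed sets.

step 1: expand (1,4) (f=5, h=3) → closed; open now [(0,6) g=3 f=7, (1,3) g=3 f=5, (1,6) g=2 f=7, (2,4) g=1 f=5, (2,6) g=1 f=7, (3,5) g=1 f=7]
step 2: expand (1,3) (f=5, h=2) → closed; open now [(0,6) g=3 f=7, (1,2) g=4 f=5, (1,6) g=2 f=7, (2,3) g=4 f=7, (2,4) g=1 f=5, (2,6) g=1 f=7, (3,5) g=1 f=7]

order=[(1,4) → (1,3)]; open=[(0,6) g=3 f=7, (1,2) g=4 f=5, (1,6) g=2 f=7, (2,3) g=4 f=7, (2,4) g=1 f=5, (2,6) g=1 f=7, (3,5) g=1 f=7]; closed=[(0,4), (0,5), (1,3), (1,4), (1,5), (2,5)]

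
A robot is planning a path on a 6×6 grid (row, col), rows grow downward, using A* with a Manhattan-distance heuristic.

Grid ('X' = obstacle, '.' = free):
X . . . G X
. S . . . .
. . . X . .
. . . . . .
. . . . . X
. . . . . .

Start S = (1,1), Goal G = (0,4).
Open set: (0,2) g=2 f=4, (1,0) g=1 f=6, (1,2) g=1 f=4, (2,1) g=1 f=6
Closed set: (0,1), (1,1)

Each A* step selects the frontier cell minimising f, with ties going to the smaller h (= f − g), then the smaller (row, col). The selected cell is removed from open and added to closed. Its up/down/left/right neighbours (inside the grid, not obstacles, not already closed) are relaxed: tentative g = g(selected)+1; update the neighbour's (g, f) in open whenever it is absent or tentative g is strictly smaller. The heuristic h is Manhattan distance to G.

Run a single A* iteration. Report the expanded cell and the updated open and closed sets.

expanded=(0,2); open=[(0,3) g=3 f=4, (1,0) g=1 f=6, (1,2) g=1 f=4, (2,1) g=1 f=6]; closed=[(0,1), (0,2), (1,1)]

step 1: expand (0,2) (f=4, h=2) → closed; open now [(0,3) g=3 f=4, (1,0) g=1 f=6, (1,2) g=1 f=4, (2,1) g=1 f=6]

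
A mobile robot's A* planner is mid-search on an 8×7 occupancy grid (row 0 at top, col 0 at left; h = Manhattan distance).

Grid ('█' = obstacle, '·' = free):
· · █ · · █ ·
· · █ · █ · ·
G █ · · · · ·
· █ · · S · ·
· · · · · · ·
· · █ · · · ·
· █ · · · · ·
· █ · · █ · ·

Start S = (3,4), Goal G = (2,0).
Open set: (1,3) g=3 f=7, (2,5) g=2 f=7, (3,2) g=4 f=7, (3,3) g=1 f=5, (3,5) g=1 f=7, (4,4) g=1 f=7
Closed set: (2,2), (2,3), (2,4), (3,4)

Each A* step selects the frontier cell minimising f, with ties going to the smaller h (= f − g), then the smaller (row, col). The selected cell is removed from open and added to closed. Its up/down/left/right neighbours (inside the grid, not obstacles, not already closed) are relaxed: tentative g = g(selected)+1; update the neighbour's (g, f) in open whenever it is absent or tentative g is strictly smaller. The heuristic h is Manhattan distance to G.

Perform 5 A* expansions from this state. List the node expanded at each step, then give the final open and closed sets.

step 1: expand (3,3) (f=5, h=4) → closed; open now [(1,3) g=3 f=7, (2,5) g=2 f=7, (3,2) g=2 f=5, (3,5) g=1 f=7, (4,3) g=2 f=7, (4,4) g=1 f=7]
step 2: expand (3,2) (f=5, h=3) → closed; open now [(1,3) g=3 f=7, (2,5) g=2 f=7, (3,5) g=1 f=7, (4,2) g=3 f=7, (4,3) g=2 f=7, (4,4) g=1 f=7]
step 3: expand (1,3) (f=7, h=4) → closed; open now [(0,3) g=4 f=9, (2,5) g=2 f=7, (3,5) g=1 f=7, (4,2) g=3 f=7, (4,3) g=2 f=7, (4,4) g=1 f=7]
step 4: expand (4,2) (f=7, h=4) → closed; open now [(0,3) g=4 f=9, (2,5) g=2 f=7, (3,5) g=1 f=7, (4,1) g=4 f=7, (4,3) g=2 f=7, (4,4) g=1 f=7]
step 5: expand (4,1) (f=7, h=3) → closed; open now [(0,3) g=4 f=9, (2,5) g=2 f=7, (3,5) g=1 f=7, (4,0) g=5 f=7, (4,3) g=2 f=7, (4,4) g=1 f=7, (5,1) g=5 f=9]

order=[(3,3) → (3,2) → (1,3) → (4,2) → (4,1)]; open=[(0,3) g=4 f=9, (2,5) g=2 f=7, (3,5) g=1 f=7, (4,0) g=5 f=7, (4,3) g=2 f=7, (4,4) g=1 f=7, (5,1) g=5 f=9]; closed=[(1,3), (2,2), (2,3), (2,4), (3,2), (3,3), (3,4), (4,1), (4,2)]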